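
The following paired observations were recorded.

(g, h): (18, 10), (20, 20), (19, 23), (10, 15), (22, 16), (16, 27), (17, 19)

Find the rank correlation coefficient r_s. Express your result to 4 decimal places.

0.0357

Rank g: 4, 6, 5, 1, 7, 2, 3
Rank h: 1, 5, 6, 2, 3, 7, 4
d = rank(g) − rank(h): 3, 1, -1, -1, 4, -5, -1; Σd² = 54
ρ = 1 − 6Σd² / [n(n²−1)] = 1 − 6×54 / (7×48) = 1 − 324/336 ≈ 0.0357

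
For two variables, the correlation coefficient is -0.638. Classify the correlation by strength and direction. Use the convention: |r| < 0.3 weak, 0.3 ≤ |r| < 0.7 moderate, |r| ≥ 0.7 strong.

r = -0.638 < 0 so the relationship is negative.
|r| = 0.638, which falls in the moderate range.

moderate negative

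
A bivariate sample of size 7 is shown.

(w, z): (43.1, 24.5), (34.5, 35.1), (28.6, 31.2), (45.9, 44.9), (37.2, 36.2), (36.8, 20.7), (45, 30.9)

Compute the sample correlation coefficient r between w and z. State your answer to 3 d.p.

n = 7, Σw = 271.1, Σz = 223.5, Σw² = 10735.71, Σz² = 7515.45, Σwz = 8719.03
nΣwz − ΣwΣz = 61033.21 − 60590.85 = 442.36
nΣw² − (Σw)² = 75149.97 − 73495.21 = 1654.76; nΣz² − (Σz)² = 52608.15 − 49952.25 = 2655.9
r = 442.36 / √(1654.76 × 2655.9) = 442.36 / 2096.3962 ≈ 0.211

0.211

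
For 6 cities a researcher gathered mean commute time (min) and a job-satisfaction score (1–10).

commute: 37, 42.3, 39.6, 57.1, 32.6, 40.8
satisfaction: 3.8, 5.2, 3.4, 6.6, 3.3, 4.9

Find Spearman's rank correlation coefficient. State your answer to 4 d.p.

0.9429

Rank commute: 2, 5, 3, 6, 1, 4
Rank satisfaction: 3, 5, 2, 6, 1, 4
d = rank(commute) − rank(satisfaction): -1, 0, 1, 0, 0, 0; Σd² = 2
ρ = 1 − 6Σd² / [n(n²−1)] = 1 − 6×2 / (6×35) = 1 − 12/210 ≈ 0.9429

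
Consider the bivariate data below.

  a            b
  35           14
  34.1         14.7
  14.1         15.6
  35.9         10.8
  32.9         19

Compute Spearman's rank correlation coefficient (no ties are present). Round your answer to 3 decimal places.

Rank a: 4, 3, 1, 5, 2
Rank b: 2, 3, 4, 1, 5
d = rank(a) − rank(b): 2, 0, -3, 4, -3; Σd² = 38
ρ = 1 − 6Σd² / [n(n²−1)] = 1 − 6×38 / (5×24) = 1 − 228/120 ≈ -0.900

-0.900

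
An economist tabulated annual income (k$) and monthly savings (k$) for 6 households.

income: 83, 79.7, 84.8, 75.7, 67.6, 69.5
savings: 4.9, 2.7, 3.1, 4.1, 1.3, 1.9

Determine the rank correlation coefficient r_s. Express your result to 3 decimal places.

0.714

Rank income: 5, 4, 6, 3, 1, 2
Rank savings: 6, 3, 4, 5, 1, 2
d = rank(income) − rank(savings): -1, 1, 2, -2, 0, 0; Σd² = 10
ρ = 1 − 6Σd² / [n(n²−1)] = 1 − 6×10 / (6×35) = 1 − 60/210 ≈ 0.714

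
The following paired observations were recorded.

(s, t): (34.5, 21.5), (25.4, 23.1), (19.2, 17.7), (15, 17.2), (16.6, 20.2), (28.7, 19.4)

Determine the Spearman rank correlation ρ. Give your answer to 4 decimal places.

Rank s: 6, 4, 3, 1, 2, 5
Rank t: 5, 6, 2, 1, 4, 3
d = rank(s) − rank(t): 1, -2, 1, 0, -2, 2; Σd² = 14
ρ = 1 − 6Σd² / [n(n²−1)] = 1 − 6×14 / (6×35) = 1 − 84/210 ≈ 0.6000

0.6000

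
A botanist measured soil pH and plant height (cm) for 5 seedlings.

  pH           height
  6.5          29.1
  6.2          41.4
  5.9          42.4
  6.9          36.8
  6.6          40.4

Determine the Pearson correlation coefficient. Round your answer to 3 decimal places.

n = 5, Σx = 32.1, Σy = 190.1, Σx² = 206.67, Σy² = 7344.93, Σxy = 1216.55
nΣxy − ΣxΣy = 6082.75 − 6102.21 = -19.46
nΣx² − (Σx)² = 1033.35 − 1030.41 = 2.94; nΣy² − (Σy)² = 36724.65 − 36138.01 = 586.64
r = -19.46 / √(2.94 × 586.64) = -19.46 / 41.5298 ≈ -0.469

-0.469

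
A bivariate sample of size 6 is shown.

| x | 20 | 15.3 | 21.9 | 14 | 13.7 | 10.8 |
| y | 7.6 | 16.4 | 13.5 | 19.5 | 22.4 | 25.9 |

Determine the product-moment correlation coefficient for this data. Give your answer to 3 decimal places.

-0.887

n = 6, Σx = 95.7, Σy = 105.3, Σx² = 1614.03, Σy² = 2061.79, Σxy = 1558.17
nΣxy − ΣxΣy = 9349.02 − 10077.21 = -728.19
nΣx² − (Σx)² = 9684.18 − 9158.49 = 525.69; nΣy² − (Σy)² = 12370.74 − 11088.09 = 1282.65
r = -728.19 / √(525.69 × 1282.65) = -728.19 / 821.1433 ≈ -0.887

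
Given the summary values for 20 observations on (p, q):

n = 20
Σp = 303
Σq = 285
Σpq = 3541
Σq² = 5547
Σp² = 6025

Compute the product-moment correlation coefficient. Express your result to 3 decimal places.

-0.532

r = (nΣpq − ΣpΣq) / √[(nΣp² − (Σp)²)(nΣq² − (Σq)²)]
Numerator: 20×3541 − 303×285 = -15535
Denominator: √[(120500 − 91809)(110940 − 81225)] = √[28691 × 29715] = 29198.5113
r = -15535 / 29198.5113 ≈ -0.532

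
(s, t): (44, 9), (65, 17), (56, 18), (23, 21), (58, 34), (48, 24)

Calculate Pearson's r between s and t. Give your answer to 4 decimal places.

0.1452

n = 6, Σs = 294, Σt = 123, Σs² = 15494, Σt² = 2867, Σst = 6116
nΣst − ΣsΣt = 36696 − 36162 = 534
nΣs² − (Σs)² = 92964 − 86436 = 6528; nΣt² − (Σt)² = 17202 − 15129 = 2073
r = 534 / √(6528 × 2073) = 534 / 3678.6606 ≈ 0.1452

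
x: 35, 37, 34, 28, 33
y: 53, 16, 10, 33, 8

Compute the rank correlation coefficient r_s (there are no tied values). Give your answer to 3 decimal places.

0.200

Rank x: 4, 5, 3, 1, 2
Rank y: 5, 3, 2, 4, 1
d = rank(x) − rank(y): -1, 2, 1, -3, 1; Σd² = 16
ρ = 1 − 6Σd² / [n(n²−1)] = 1 − 6×16 / (5×24) = 1 − 96/120 ≈ 0.200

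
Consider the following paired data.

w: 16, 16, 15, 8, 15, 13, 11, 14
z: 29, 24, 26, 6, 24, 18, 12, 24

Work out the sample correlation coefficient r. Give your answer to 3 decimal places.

0.970

n = 8, Σw = 108, Σz = 163, Σw² = 1512, Σz² = 3749, Σwz = 2348
nΣwz − ΣwΣz = 18784 − 17604 = 1180
nΣw² − (Σw)² = 12096 − 11664 = 432; nΣz² − (Σz)² = 29992 − 26569 = 3423
r = 1180 / √(432 × 3423) = 1180 / 1216.0329 ≈ 0.970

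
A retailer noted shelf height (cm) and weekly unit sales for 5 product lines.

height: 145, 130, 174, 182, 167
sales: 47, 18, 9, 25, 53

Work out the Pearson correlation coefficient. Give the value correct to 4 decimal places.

-0.0844

n = 5, Σx = 798, Σy = 152, Σx² = 129214, Σy² = 6048, Σxy = 24122
nΣxy − ΣxΣy = 120610 − 121296 = -686
nΣx² − (Σx)² = 646070 − 636804 = 9266; nΣy² − (Σy)² = 30240 − 23104 = 7136
r = -686 / √(9266 × 7136) = -686 / 8131.5543 ≈ -0.0844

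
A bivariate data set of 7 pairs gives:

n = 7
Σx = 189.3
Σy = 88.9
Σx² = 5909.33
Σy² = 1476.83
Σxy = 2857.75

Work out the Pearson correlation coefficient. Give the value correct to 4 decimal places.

r = (nΣxy − ΣxΣy) / √[(nΣx² − (Σx)²)(nΣy² − (Σy)²)]
Numerator: 7×2857.75 − 189.3×88.9 = 3175.48
Denominator: √[(41365.31 − 35834.49)(10337.81 − 7903.21)] = √[5530.82 × 2434.6] = 3669.5142
r = 3175.48 / 3669.5142 ≈ 0.8654

0.8654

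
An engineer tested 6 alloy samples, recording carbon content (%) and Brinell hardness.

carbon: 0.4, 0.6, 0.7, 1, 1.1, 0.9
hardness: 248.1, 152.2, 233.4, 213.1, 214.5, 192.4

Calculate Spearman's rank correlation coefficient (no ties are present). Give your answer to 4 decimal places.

-0.2000

Rank carbon: 1, 2, 3, 5, 6, 4
Rank hardness: 6, 1, 5, 3, 4, 2
d = rank(carbon) − rank(hardness): -5, 1, -2, 2, 2, 2; Σd² = 42
ρ = 1 − 6Σd² / [n(n²−1)] = 1 − 6×42 / (6×35) = 1 − 252/210 ≈ -0.2000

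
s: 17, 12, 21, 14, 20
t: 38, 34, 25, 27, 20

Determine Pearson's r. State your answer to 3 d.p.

n = 5, Σs = 84, Σt = 144, Σs² = 1470, Σt² = 4354, Σst = 2357
nΣst − ΣsΣt = 11785 − 12096 = -311
nΣs² − (Σs)² = 7350 − 7056 = 294; nΣt² − (Σt)² = 21770 − 20736 = 1034
r = -311 / √(294 × 1034) = -311 / 551.3583 ≈ -0.564

-0.564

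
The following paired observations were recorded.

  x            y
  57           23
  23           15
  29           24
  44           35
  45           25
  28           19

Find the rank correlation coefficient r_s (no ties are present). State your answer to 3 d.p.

Rank x: 6, 1, 3, 4, 5, 2
Rank y: 3, 1, 4, 6, 5, 2
d = rank(x) − rank(y): 3, 0, -1, -2, 0, 0; Σd² = 14
ρ = 1 − 6Σd² / [n(n²−1)] = 1 − 6×14 / (6×35) = 1 − 84/210 ≈ 0.600

0.600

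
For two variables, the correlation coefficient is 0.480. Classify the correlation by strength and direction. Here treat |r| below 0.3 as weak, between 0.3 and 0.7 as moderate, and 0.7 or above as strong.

moderate positive

r = 0.480 > 0 so the relationship is positive.
|r| = 0.480, which falls in the moderate range.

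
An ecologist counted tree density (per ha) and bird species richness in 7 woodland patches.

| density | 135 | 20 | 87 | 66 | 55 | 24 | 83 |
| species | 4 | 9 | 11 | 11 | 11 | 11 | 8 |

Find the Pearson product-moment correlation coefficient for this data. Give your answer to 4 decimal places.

n = 7, Σx = 470, Σy = 65, Σx² = 41040, Σy² = 645, Σxy = 3936
nΣxy − ΣxΣy = 27552 − 30550 = -2998
nΣx² − (Σx)² = 287280 − 220900 = 66380; nΣy² − (Σy)² = 4515 − 4225 = 290
r = -2998 / √(66380 × 290) = -2998 / 4387.5050 ≈ -0.6833

-0.6833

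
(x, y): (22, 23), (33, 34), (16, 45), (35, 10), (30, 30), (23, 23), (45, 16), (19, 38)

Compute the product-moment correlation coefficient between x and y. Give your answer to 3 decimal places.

n = 8, Σx = 223, Σy = 219, Σx² = 6869, Σy² = 6939, Σxy = 5569
nΣxy − ΣxΣy = 44552 − 48837 = -4285
nΣx² − (Σx)² = 54952 − 49729 = 5223; nΣy² − (Σy)² = 55512 − 47961 = 7551
r = -4285 / √(5223 × 7551) = -4285 / 6280.0377 ≈ -0.682

-0.682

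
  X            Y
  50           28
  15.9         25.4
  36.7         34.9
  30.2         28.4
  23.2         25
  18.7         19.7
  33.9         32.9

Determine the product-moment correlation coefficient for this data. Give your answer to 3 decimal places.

0.599

n = 7, ΣX = 208.6, ΣY = 194.3, ΣX² = 7048.88, ΣY² = 5549.23, ΣXY = 6006.07
nΣXY − ΣXΣY = 42042.49 − 40530.98 = 1511.51
nΣX² − (ΣX)² = 49342.16 − 43513.96 = 5828.2; nΣY² − (ΣY)² = 38844.61 − 37752.49 = 1092.12
r = 1511.51 / √(5828.2 × 1092.12) = 1511.51 / 2522.9137 ≈ 0.599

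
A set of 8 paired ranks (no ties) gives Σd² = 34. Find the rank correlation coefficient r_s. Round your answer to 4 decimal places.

ρ = 1 − 6Σd² / [n(n²−1)] = 1 − 6×34 / (8×63)
  = 1 − 204/504 = 1 − 0.40476 ≈ 0.5952

0.5952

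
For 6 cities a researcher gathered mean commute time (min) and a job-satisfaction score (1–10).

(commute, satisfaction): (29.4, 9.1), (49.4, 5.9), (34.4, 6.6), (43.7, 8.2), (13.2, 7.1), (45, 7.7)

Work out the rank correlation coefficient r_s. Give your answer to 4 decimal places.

-0.3714

Rank commute: 2, 6, 3, 4, 1, 5
Rank satisfaction: 6, 1, 2, 5, 3, 4
d = rank(commute) − rank(satisfaction): -4, 5, 1, -1, -2, 1; Σd² = 48
ρ = 1 − 6Σd² / [n(n²−1)] = 1 − 6×48 / (6×35) = 1 − 288/210 ≈ -0.3714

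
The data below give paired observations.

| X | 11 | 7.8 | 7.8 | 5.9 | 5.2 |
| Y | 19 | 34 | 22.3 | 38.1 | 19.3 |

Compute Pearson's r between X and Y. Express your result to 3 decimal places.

n = 5, ΣX = 37.7, ΣY = 132.7, ΣX² = 304.53, ΣY² = 3838.39, ΣXY = 973.29
nΣXY − ΣXΣY = 4866.45 − 5002.79 = -136.34
nΣX² − (ΣX)² = 1522.65 − 1421.29 = 101.36; nΣY² − (ΣY)² = 19191.95 − 17609.29 = 1582.66
r = -136.34 / √(101.36 × 1582.66) = -136.34 / 400.5227 ≈ -0.340

-0.340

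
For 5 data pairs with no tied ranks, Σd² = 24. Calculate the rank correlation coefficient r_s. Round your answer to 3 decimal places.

ρ = 1 − 6Σd² / [n(n²−1)] = 1 − 6×24 / (5×24)
  = 1 − 144/120 = 1 − 1.2000 ≈ -0.200

-0.200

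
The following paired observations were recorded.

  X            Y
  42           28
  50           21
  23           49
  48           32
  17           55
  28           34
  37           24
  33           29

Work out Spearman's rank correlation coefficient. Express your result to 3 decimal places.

-0.833

Rank X: 6, 8, 2, 7, 1, 3, 5, 4
Rank Y: 3, 1, 7, 5, 8, 6, 2, 4
d = rank(X) − rank(Y): 3, 7, -5, 2, -7, -3, 3, 0; Σd² = 154
ρ = 1 − 6Σd² / [n(n²−1)] = 1 − 6×154 / (8×63) = 1 − 924/504 ≈ -0.833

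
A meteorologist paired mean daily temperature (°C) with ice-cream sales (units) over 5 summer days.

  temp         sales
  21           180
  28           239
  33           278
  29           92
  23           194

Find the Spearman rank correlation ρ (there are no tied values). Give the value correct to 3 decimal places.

Rank temp: 1, 3, 5, 4, 2
Rank sales: 2, 4, 5, 1, 3
d = rank(temp) − rank(sales): -1, -1, 0, 3, -1; Σd² = 12
ρ = 1 − 6Σd² / [n(n²−1)] = 1 − 6×12 / (5×24) = 1 − 72/120 ≈ 0.400

0.400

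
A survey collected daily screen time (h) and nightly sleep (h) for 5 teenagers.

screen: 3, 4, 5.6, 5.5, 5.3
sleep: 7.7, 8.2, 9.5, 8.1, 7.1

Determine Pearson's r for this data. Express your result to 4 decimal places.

n = 5, Σx = 23.4, Σy = 40.6, Σx² = 114.7, Σy² = 332.8, Σxy = 191.28
nΣxy − ΣxΣy = 956.4 − 950.04 = 6.36
nΣx² − (Σx)² = 573.5 − 547.56 = 25.94; nΣy² − (Σy)² = 1664 − 1648.36 = 15.64
r = 6.36 / √(25.94 × 15.64) = 6.36 / 20.1420 ≈ 0.3158

0.3158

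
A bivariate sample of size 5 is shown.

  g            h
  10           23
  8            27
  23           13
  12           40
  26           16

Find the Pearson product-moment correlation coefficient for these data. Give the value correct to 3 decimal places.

-0.692

n = 5, Σg = 79, Σh = 119, Σg² = 1513, Σh² = 3283, Σgh = 1641
nΣgh − ΣgΣh = 8205 − 9401 = -1196
nΣg² − (Σg)² = 7565 − 6241 = 1324; nΣh² − (Σh)² = 16415 − 14161 = 2254
r = -1196 / √(1324 × 2254) = -1196 / 1727.5115 ≈ -0.692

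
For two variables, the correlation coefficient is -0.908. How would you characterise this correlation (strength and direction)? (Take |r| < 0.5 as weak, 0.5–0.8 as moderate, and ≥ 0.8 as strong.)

r = -0.908 < 0 so the relationship is negative.
|r| = 0.908, which falls in the strong range.

strong negative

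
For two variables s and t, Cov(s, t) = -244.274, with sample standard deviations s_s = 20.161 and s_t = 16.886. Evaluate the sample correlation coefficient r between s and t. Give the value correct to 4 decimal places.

-0.7175

r = Cov(s,t) / (s_s · s_t) = -244.274 / (20.161 × 16.886)
  = -244.274 / 340.4386 ≈ -0.7175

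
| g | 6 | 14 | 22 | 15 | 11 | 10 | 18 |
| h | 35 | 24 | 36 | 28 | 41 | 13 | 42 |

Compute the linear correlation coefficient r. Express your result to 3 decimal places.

n = 7, Σg = 96, Σh = 219, Σg² = 1486, Σh² = 7495, Σgh = 3095
nΣgh − ΣgΣh = 21665 − 21024 = 641
nΣg² − (Σg)² = 10402 − 9216 = 1186; nΣh² − (Σh)² = 52465 − 47961 = 4504
r = 641 / √(1186 × 4504) = 641 / 2311.2213 ≈ 0.277

0.277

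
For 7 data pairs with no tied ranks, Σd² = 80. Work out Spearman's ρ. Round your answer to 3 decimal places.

-0.429

ρ = 1 − 6Σd² / [n(n²−1)] = 1 − 6×80 / (7×48)
  = 1 − 480/336 = 1 − 1.4286 ≈ -0.429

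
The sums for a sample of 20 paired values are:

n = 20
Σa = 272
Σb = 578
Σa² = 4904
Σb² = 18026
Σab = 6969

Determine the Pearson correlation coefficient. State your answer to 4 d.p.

r = (nΣab − ΣaΣb) / √[(nΣa² − (Σa)²)(nΣb² − (Σb)²)]
Numerator: 20×6969 − 272×578 = -17836
Denominator: √[(98080 − 73984)(360520 − 334084)] = √[24096 × 26436] = 25238.8957
r = -17836 / 25238.8957 ≈ -0.7067

-0.7067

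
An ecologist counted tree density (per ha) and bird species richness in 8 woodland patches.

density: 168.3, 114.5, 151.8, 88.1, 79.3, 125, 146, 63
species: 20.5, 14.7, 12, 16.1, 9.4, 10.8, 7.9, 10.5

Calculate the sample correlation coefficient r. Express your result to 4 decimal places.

n = 8, Σx = 936, Σy = 101.9, Σx² = 119438.48, Σy² = 1417.21, Σxy = 12283.63
nΣxy − ΣxΣy = 98269.04 − 95378.4 = 2890.64
nΣx² − (Σx)² = 955507.84 − 876096 = 79411.84; nΣy² − (Σy)² = 11337.68 − 10383.61 = 954.07
r = 2890.64 / √(79411.84 × 954.07) = 2890.64 / 8704.2779 ≈ 0.3321

0.3321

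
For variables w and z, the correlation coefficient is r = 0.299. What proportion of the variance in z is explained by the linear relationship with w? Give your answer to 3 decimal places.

0.089

r² = (0.299)² = 0.089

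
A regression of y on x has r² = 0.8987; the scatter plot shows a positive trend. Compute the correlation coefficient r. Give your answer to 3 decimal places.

|r| = √0.8987 = 0.948
The association is positive, so r = 0.948.

0.948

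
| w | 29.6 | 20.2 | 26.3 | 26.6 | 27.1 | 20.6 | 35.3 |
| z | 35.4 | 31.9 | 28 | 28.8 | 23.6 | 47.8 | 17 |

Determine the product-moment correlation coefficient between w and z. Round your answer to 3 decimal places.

n = 7, Σw = 185.7, Σz = 212.5, Σw² = 5088.31, Σz² = 7015.01, Σwz = 5419.04
nΣwz − ΣwΣz = 37933.28 − 39461.25 = -1527.97
nΣw² − (Σw)² = 35618.17 − 34484.49 = 1133.68; nΣz² − (Σz)² = 49105.07 − 45156.25 = 3948.82
r = -1527.97 / √(1133.68 × 3948.82) = -1527.97 / 2115.8209 ≈ -0.722

-0.722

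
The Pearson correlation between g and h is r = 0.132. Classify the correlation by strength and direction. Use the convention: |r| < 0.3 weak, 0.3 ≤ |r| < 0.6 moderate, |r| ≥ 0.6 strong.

r = 0.132 > 0 so the relationship is positive.
|r| = 0.132, which falls in the weak range.

weak positive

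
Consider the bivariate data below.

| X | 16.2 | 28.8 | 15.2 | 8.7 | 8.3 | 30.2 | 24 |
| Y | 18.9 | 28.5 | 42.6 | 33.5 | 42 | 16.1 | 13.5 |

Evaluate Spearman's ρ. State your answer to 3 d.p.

-0.714

Rank X: 4, 6, 3, 2, 1, 7, 5
Rank Y: 3, 4, 7, 5, 6, 2, 1
d = rank(X) − rank(Y): 1, 2, -4, -3, -5, 5, 4; Σd² = 96
ρ = 1 − 6Σd² / [n(n²−1)] = 1 − 6×96 / (7×48) = 1 − 576/336 ≈ -0.714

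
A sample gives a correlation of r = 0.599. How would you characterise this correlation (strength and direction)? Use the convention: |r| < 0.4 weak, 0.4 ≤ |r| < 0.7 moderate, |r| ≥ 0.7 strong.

moderate positive

r = 0.599 > 0 so the relationship is positive.
|r| = 0.599, which falls in the moderate range.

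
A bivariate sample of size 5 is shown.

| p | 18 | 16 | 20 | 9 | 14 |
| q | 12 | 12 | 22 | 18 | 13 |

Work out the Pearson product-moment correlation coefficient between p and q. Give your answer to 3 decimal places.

n = 5, Σp = 77, Σq = 77, Σp² = 1257, Σq² = 1265, Σpq = 1192
nΣpq − ΣpΣq = 5960 − 5929 = 31
nΣp² − (Σp)² = 6285 − 5929 = 356; nΣq² − (Σq)² = 6325 − 5929 = 396
r = 31 / √(356 × 396) = 31 / 375.4677 ≈ 0.083

0.083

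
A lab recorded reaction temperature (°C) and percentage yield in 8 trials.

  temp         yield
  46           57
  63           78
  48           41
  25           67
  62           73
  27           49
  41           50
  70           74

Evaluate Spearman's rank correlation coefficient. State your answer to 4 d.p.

0.5952

Rank temp: 4, 7, 5, 1, 6, 2, 3, 8
Rank yield: 4, 8, 1, 5, 6, 2, 3, 7
d = rank(temp) − rank(yield): 0, -1, 4, -4, 0, 0, 0, 1; Σd² = 34
ρ = 1 − 6Σd² / [n(n²−1)] = 1 − 6×34 / (8×63) = 1 − 204/504 ≈ 0.5952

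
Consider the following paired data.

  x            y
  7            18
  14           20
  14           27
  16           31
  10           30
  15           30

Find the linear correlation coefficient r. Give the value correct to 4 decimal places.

n = 6, Σx = 76, Σy = 156, Σx² = 1022, Σy² = 4214, Σxy = 2030
nΣxy − ΣxΣy = 12180 − 11856 = 324
nΣx² − (Σx)² = 6132 − 5776 = 356; nΣy² − (Σy)² = 25284 − 24336 = 948
r = 324 / √(356 × 948) = 324 / 580.9372 ≈ 0.5577

0.5577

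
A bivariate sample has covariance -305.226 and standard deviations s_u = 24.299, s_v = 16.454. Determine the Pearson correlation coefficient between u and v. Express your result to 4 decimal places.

-0.7634

r = Cov(u,v) / (s_u · s_v) = -305.226 / (24.299 × 16.454)
  = -305.226 / 399.8157 ≈ -0.7634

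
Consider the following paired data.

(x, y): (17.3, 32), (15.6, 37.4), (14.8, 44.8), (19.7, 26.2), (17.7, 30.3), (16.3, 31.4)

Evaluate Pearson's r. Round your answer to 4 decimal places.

n = 6, Σx = 101.4, Σy = 202.1, Σx² = 1728.76, Σy² = 7020.29, Σxy = 3364.35
nΣxy − ΣxΣy = 20186.1 − 20492.94 = -306.84
nΣx² − (Σx)² = 10372.56 − 10281.96 = 90.6; nΣy² − (Σy)² = 42121.74 − 40844.41 = 1277.33
r = -306.84 / √(90.6 × 1277.33) = -306.84 / 340.1854 ≈ -0.9020

-0.9020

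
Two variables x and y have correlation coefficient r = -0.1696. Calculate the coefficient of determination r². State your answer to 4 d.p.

r² = (-0.1696)² = 0.0288

0.0288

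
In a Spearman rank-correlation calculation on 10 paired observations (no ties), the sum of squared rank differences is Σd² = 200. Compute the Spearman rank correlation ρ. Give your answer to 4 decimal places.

-0.2121

ρ = 1 − 6Σd² / [n(n²−1)] = 1 − 6×200 / (10×99)
  = 1 − 1200/990 = 1 − 1.21212 ≈ -0.2121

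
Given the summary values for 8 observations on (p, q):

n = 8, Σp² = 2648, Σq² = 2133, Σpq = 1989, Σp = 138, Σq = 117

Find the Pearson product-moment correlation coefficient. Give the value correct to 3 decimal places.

-0.087

r = (nΣpq − ΣpΣq) / √[(nΣp² − (Σp)²)(nΣq² − (Σq)²)]
Numerator: 8×1989 − 138×117 = -234
Denominator: √[(21184 − 19044)(17064 − 13689)] = √[2140 × 3375] = 2687.4709
r = -234 / 2687.4709 ≈ -0.087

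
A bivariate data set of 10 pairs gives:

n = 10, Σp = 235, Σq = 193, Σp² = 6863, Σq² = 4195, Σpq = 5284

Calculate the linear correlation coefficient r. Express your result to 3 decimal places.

0.943

r = (nΣpq − ΣpΣq) / √[(nΣp² − (Σp)²)(nΣq² − (Σq)²)]
Numerator: 10×5284 − 235×193 = 7485
Denominator: √[(68630 − 55225)(41950 − 37249)] = √[13405 × 4701] = 7938.3188
r = 7485 / 7938.3188 ≈ 0.943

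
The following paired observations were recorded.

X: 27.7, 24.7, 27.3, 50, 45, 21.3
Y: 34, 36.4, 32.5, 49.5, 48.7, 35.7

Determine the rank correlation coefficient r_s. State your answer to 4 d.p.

0.5429

Rank X: 4, 2, 3, 6, 5, 1
Rank Y: 2, 4, 1, 6, 5, 3
d = rank(X) − rank(Y): 2, -2, 2, 0, 0, -2; Σd² = 16
ρ = 1 − 6Σd² / [n(n²−1)] = 1 − 6×16 / (6×35) = 1 − 96/210 ≈ 0.5429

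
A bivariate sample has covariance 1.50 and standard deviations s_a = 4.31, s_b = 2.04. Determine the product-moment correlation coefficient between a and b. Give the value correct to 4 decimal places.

r = Cov(a,b) / (s_a · s_b) = 1.50 / (4.31 × 2.04)
  = 1.50 / 8.7924 ≈ 0.1706

0.1706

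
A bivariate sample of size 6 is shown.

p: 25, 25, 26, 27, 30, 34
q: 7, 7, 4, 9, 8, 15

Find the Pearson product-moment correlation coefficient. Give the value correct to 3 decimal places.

n = 6, Σp = 167, Σq = 50, Σp² = 4711, Σq² = 484, Σpq = 1447
nΣpq − ΣpΣq = 8682 − 8350 = 332
nΣp² − (Σp)² = 28266 − 27889 = 377; nΣq² − (Σq)² = 2904 − 2500 = 404
r = 332 / √(377 × 404) = 332 / 390.2666 ≈ 0.851

0.851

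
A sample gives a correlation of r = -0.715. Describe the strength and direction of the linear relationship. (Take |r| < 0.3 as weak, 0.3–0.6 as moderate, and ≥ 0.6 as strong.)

strong negative

r = -0.715 < 0 so the relationship is negative.
|r| = 0.715, which falls in the strong range.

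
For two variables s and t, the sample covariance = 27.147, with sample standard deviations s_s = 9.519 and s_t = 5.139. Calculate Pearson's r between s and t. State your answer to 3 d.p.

0.555

r = Cov(s,t) / (s_s · s_t) = 27.147 / (9.519 × 5.139)
  = 27.147 / 48.9181 ≈ 0.555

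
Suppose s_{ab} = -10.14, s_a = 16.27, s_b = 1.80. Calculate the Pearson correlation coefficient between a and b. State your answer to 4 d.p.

-0.3462

r = Cov(a,b) / (s_a · s_b) = -10.14 / (16.27 × 1.80)
  = -10.14 / 29.2860 ≈ -0.3462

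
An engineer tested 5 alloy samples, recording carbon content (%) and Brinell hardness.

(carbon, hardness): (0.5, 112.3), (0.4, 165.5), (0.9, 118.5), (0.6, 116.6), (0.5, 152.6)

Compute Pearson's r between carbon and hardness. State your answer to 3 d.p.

-0.576

n = 5, Σx = 2.9, Σy = 665.5, Σx² = 1.83, Σy² = 90926.11, Σxy = 375.26
nΣxy − ΣxΣy = 1876.3 − 1929.95 = -53.65
nΣx² − (Σx)² = 9.15 − 8.41 = 0.74; nΣy² − (Σy)² = 454630.55 − 442890.25 = 11740.3
r = -53.65 / √(0.74 × 11740.3) = -53.65 / 93.2085 ≈ -0.576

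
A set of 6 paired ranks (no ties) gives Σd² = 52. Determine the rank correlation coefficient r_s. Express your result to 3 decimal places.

ρ = 1 − 6Σd² / [n(n²−1)] = 1 − 6×52 / (6×35)
  = 1 − 312/210 = 1 − 1.4857 ≈ -0.486

-0.486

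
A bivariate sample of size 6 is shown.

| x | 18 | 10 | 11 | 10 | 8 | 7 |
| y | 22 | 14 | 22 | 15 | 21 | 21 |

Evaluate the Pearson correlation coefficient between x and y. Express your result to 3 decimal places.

n = 6, Σx = 64, Σy = 115, Σx² = 758, Σy² = 2271, Σxy = 1243
nΣxy − ΣxΣy = 7458 − 7360 = 98
nΣx² − (Σx)² = 4548 − 4096 = 452; nΣy² − (Σy)² = 13626 − 13225 = 401
r = 98 / √(452 × 401) = 98 / 425.7370 ≈ 0.230

0.230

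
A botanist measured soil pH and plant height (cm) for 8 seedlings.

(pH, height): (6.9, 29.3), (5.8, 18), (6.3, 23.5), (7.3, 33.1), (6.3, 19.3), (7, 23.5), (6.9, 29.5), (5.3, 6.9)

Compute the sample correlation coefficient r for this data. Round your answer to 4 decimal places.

n = 8, Σx = 51.8, Σy = 183.1, Σx² = 338.62, Σy² = 4672.95, Σxy = 1222.46
nΣxy − ΣxΣy = 9779.68 − 9484.58 = 295.1
nΣx² − (Σx)² = 2708.96 − 2683.24 = 25.72; nΣy² − (Σy)² = 37383.6 − 33525.61 = 3857.99
r = 295.1 / √(25.72 × 3857.99) = 295.1 / 315.0040 ≈ 0.9368

0.9368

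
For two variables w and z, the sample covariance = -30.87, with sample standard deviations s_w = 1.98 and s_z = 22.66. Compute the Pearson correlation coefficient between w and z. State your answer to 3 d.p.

-0.688

r = Cov(w,z) / (s_w · s_z) = -30.87 / (1.98 × 22.66)
  = -30.87 / 44.8668 ≈ -0.688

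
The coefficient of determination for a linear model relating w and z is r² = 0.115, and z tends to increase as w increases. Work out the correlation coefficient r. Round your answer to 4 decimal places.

|r| = √0.115 = 0.3391
The association is positive, so r = 0.3391.

0.3391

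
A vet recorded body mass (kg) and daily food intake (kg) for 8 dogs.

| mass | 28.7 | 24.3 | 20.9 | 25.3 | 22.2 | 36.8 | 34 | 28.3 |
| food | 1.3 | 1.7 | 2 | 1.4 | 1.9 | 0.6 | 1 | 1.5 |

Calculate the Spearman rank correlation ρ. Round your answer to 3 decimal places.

-0.976

Rank mass: 6, 3, 1, 4, 2, 8, 7, 5
Rank food: 3, 6, 8, 4, 7, 1, 2, 5
d = rank(mass) − rank(food): 3, -3, -7, 0, -5, 7, 5, 0; Σd² = 166
ρ = 1 − 6Σd² / [n(n²−1)] = 1 − 6×166 / (8×63) = 1 − 996/504 ≈ -0.976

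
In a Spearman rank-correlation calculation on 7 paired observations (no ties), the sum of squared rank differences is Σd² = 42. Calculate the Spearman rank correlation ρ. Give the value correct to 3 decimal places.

ρ = 1 − 6Σd² / [n(n²−1)] = 1 − 6×42 / (7×48)
  = 1 − 252/336 = 1 − 0.7500 ≈ 0.250

0.250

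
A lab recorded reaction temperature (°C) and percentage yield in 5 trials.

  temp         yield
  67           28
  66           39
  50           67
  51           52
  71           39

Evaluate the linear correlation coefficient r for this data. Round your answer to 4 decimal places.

n = 5, Σx = 305, Σy = 225, Σx² = 18987, Σy² = 11019, Σxy = 13221
nΣxy − ΣxΣy = 66105 − 68625 = -2520
nΣx² − (Σx)² = 94935 − 93025 = 1910; nΣy² − (Σy)² = 55095 − 50625 = 4470
r = -2520 / √(1910 × 4470) = -2520 / 2921.9343 ≈ -0.8624

-0.8624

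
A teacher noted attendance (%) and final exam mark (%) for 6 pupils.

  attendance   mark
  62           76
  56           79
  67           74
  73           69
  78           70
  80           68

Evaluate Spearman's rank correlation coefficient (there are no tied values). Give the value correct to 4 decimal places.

Rank attendance: 2, 1, 3, 4, 5, 6
Rank mark: 5, 6, 4, 2, 3, 1
d = rank(attendance) − rank(mark): -3, -5, -1, 2, 2, 5; Σd² = 68
ρ = 1 − 6Σd² / [n(n²−1)] = 1 − 6×68 / (6×35) = 1 − 408/210 ≈ -0.9429

-0.9429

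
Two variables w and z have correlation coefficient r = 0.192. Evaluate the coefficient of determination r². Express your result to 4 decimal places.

r² = (0.192)² = 0.0369

0.0369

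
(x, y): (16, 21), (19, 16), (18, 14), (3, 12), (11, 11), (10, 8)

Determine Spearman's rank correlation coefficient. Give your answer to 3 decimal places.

Rank x: 4, 6, 5, 1, 3, 2
Rank y: 6, 5, 4, 3, 2, 1
d = rank(x) − rank(y): -2, 1, 1, -2, 1, 1; Σd² = 12
ρ = 1 − 6Σd² / [n(n²−1)] = 1 − 6×12 / (6×35) = 1 − 72/210 ≈ 0.657

0.657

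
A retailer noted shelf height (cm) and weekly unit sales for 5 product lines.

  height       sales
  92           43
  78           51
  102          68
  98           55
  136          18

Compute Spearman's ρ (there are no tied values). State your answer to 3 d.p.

-0.100

Rank height: 2, 1, 4, 3, 5
Rank sales: 2, 3, 5, 4, 1
d = rank(height) − rank(sales): 0, -2, -1, -1, 4; Σd² = 22
ρ = 1 − 6Σd² / [n(n²−1)] = 1 − 6×22 / (5×24) = 1 − 132/120 ≈ -0.100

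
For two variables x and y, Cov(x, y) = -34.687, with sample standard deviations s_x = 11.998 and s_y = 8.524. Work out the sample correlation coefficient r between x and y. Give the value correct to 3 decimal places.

-0.339

r = Cov(x,y) / (s_x · s_y) = -34.687 / (11.998 × 8.524)
  = -34.687 / 102.2710 ≈ -0.339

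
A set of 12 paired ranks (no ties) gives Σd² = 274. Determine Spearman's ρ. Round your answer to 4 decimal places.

ρ = 1 − 6Σd² / [n(n²−1)] = 1 − 6×274 / (12×143)
  = 1 − 1644/1716 = 1 − 0.95804 ≈ 0.0420

0.0420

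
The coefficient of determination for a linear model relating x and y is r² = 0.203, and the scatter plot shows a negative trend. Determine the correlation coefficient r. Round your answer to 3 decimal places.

-0.451

|r| = √0.203 = 0.451
The association is negative, so r = −0.451.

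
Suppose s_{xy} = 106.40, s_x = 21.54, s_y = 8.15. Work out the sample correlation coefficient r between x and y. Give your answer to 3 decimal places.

r = Cov(x,y) / (s_x · s_y) = 106.40 / (21.54 × 8.15)
  = 106.40 / 175.5510 ≈ 0.606

0.606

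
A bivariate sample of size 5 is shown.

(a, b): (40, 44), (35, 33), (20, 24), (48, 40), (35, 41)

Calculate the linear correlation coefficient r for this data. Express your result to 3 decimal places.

n = 5, Σa = 178, Σb = 182, Σa² = 6754, Σb² = 6882, Σab = 6750
nΣab − ΣaΣb = 33750 − 32396 = 1354
nΣa² − (Σa)² = 33770 − 31684 = 2086; nΣb² − (Σb)² = 34410 − 33124 = 1286
r = 1354 / √(2086 × 1286) = 1354 / 1637.8632 ≈ 0.827

0.827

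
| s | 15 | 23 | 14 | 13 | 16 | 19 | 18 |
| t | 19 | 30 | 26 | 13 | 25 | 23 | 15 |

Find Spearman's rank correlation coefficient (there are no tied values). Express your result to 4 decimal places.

0.4643

Rank s: 3, 7, 2, 1, 4, 6, 5
Rank t: 3, 7, 6, 1, 5, 4, 2
d = rank(s) − rank(t): 0, 0, -4, 0, -1, 2, 3; Σd² = 30
ρ = 1 − 6Σd² / [n(n²−1)] = 1 − 6×30 / (7×48) = 1 − 180/336 ≈ 0.4643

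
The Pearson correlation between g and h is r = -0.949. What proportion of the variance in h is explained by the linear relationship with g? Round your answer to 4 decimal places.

0.9006

r² = (-0.949)² = 0.9006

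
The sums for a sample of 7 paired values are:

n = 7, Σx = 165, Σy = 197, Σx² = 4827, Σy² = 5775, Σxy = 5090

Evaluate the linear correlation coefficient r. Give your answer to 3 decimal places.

r = (nΣxy − ΣxΣy) / √[(nΣx² − (Σx)²)(nΣy² − (Σy)²)]
Numerator: 7×5090 − 165×197 = 3125
Denominator: √[(33789 − 27225)(40425 − 38809)] = √[6564 × 1616] = 3256.9041
r = 3125 / 3256.9041 ≈ 0.960

0.960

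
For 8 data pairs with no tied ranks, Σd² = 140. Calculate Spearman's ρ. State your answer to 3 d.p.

-0.667

ρ = 1 − 6Σd² / [n(n²−1)] = 1 − 6×140 / (8×63)
  = 1 − 840/504 = 1 − 1.6667 ≈ -0.667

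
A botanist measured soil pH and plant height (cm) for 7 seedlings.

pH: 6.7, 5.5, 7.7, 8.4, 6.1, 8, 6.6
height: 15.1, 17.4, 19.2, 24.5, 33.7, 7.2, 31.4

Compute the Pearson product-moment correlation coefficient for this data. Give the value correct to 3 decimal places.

-0.313

n = 7, Σx = 49, Σy = 148.5, Σx² = 349.76, Σy² = 3673.15, Σxy = 1020.92
nΣxy − ΣxΣy = 7146.44 − 7276.5 = -130.06
nΣx² − (Σx)² = 2448.32 − 2401 = 47.32; nΣy² − (Σy)² = 25712.05 − 22052.25 = 3659.8
r = -130.06 / √(47.32 × 3659.8) = -130.06 / 416.1511 ≈ -0.313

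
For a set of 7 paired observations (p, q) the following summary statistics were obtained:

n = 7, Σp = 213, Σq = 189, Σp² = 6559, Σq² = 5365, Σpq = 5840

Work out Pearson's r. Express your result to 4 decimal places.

r = (nΣpq − ΣpΣq) / √[(nΣp² − (Σp)²)(nΣq² − (Σq)²)]
Numerator: 7×5840 − 213×189 = 623
Denominator: √[(45913 − 45369)(37555 − 35721)] = √[544 × 1834] = 998.8473
r = 623 / 998.8473 ≈ 0.6237

0.6237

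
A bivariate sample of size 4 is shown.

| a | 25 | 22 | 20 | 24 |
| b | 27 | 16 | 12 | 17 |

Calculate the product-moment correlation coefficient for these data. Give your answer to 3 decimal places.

n = 4, Σa = 91, Σb = 72, Σa² = 2085, Σb² = 1418, Σab = 1675
nΣab − ΣaΣb = 6700 − 6552 = 148
nΣa² − (Σa)² = 8340 − 8281 = 59; nΣb² − (Σb)² = 5672 − 5184 = 488
r = 148 / √(59 × 488) = 148 / 169.6821 ≈ 0.872

0.872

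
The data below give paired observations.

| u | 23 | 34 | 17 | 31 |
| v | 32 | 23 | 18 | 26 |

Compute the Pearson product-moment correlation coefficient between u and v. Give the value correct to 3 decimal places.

0.231

n = 4, Σu = 105, Σv = 99, Σu² = 2935, Σv² = 2553, Σuv = 2630
nΣuv − ΣuΣv = 10520 − 10395 = 125
nΣu² − (Σu)² = 11740 − 11025 = 715; nΣv² − (Σv)² = 10212 − 9801 = 411
r = 125 / √(715 × 411) = 125 / 542.0932 ≈ 0.231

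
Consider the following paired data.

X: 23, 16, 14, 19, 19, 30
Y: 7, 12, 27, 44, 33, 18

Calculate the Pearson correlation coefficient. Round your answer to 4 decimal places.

n = 6, ΣX = 121, ΣY = 141, ΣX² = 2603, ΣY² = 4271, ΣXY = 2734
nΣXY − ΣXΣY = 16404 − 17061 = -657
nΣX² − (ΣX)² = 15618 − 14641 = 977; nΣY² − (ΣY)² = 25626 − 19881 = 5745
r = -657 / √(977 × 5745) = -657 / 2369.1486 ≈ -0.2773

-0.2773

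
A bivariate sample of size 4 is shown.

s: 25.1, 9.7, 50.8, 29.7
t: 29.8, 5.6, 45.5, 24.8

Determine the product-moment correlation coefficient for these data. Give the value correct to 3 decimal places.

0.960

n = 4, Σs = 115.3, Σt = 105.7, Σs² = 4186.83, Σt² = 3604.69, Σst = 3850.26
nΣst − ΣsΣt = 15401.04 − 12187.21 = 3213.83
nΣs² − (Σs)² = 16747.32 − 13294.09 = 3453.23; nΣt² − (Σt)² = 14418.76 − 11172.49 = 3246.27
r = 3213.83 / √(3453.23 × 3246.27) = 3213.83 / 3348.1513 ≈ 0.960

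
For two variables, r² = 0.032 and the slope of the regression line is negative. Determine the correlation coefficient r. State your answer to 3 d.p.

-0.179

|r| = √0.032 = 0.179
The association is negative, so r = −0.179.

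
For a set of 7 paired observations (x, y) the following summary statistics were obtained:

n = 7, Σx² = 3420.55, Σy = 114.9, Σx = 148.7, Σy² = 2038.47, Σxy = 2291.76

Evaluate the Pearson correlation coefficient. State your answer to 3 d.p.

-0.746

r = (nΣxy − ΣxΣy) / √[(nΣx² − (Σx)²)(nΣy² − (Σy)²)]
Numerator: 7×2291.76 − 148.7×114.9 = -1043.31
Denominator: √[(23943.85 − 22111.69)(14269.29 − 13202.01)] = √[1832.16 × 1067.28] = 1398.3661
r = -1043.31 / 1398.3661 ≈ -0.746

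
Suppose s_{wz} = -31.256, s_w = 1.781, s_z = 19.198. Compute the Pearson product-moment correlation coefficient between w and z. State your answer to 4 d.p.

r = Cov(w,z) / (s_w · s_z) = -31.256 / (1.781 × 19.198)
  = -31.256 / 34.1916 ≈ -0.9141

-0.9141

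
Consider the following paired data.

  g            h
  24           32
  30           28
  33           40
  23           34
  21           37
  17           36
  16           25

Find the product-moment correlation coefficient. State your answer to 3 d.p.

n = 7, Σg = 164, Σh = 232, Σg² = 4080, Σh² = 7854, Σgh = 5499
nΣgh − ΣgΣh = 38493 − 38048 = 445
nΣg² − (Σg)² = 28560 − 26896 = 1664; nΣh² − (Σh)² = 54978 − 53824 = 1154
r = 445 / √(1664 × 1154) = 445 / 1385.7330 ≈ 0.321

0.321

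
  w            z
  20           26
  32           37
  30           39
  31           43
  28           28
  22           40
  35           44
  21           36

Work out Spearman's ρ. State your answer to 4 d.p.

Rank w: 1, 7, 5, 6, 4, 3, 8, 2
Rank z: 1, 4, 5, 7, 2, 6, 8, 3
d = rank(w) − rank(z): 0, 3, 0, -1, 2, -3, 0, -1; Σd² = 24
ρ = 1 − 6Σd² / [n(n²−1)] = 1 − 6×24 / (8×63) = 1 − 144/504 ≈ 0.7143

0.7143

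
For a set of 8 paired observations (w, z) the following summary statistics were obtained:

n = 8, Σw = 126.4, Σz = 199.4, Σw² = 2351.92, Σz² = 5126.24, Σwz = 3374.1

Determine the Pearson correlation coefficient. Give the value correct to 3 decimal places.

r = (nΣwz − ΣwΣz) / √[(nΣw² − (Σw)²)(nΣz² − (Σz)²)]
Numerator: 8×3374.1 − 126.4×199.4 = 1788.64
Denominator: √[(18815.36 − 15976.96)(41009.92 − 39760.36)] = √[2838.4 × 1249.56] = 1883.2820
r = 1788.64 / 1883.2820 ≈ 0.950

0.950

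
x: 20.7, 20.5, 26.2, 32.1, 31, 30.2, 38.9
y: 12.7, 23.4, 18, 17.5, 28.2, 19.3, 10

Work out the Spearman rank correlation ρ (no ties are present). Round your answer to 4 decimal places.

Rank x: 2, 1, 3, 6, 5, 4, 7
Rank y: 2, 6, 4, 3, 7, 5, 1
d = rank(x) − rank(y): 0, -5, -1, 3, -2, -1, 6; Σd² = 76
ρ = 1 − 6Σd² / [n(n²−1)] = 1 − 6×76 / (7×48) = 1 − 456/336 ≈ -0.3571

-0.3571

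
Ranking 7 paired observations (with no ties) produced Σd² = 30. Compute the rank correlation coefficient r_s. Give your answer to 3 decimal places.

0.464

ρ = 1 − 6Σd² / [n(n²−1)] = 1 − 6×30 / (7×48)
  = 1 − 180/336 = 1 − 0.5357 ≈ 0.464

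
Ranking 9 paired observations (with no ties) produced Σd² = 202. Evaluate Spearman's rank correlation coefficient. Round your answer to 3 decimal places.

ρ = 1 − 6Σd² / [n(n²−1)] = 1 − 6×202 / (9×80)
  = 1 − 1212/720 = 1 − 1.6833 ≈ -0.683

-0.683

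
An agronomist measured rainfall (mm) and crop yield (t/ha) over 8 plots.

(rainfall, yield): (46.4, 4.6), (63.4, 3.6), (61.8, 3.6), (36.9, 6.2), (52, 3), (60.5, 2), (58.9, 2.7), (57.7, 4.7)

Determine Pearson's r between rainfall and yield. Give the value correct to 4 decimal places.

-0.7406

n = 8, Σx = 437.6, Σy = 30.4, Σx² = 24516.12, Σy² = 127.9, Σxy = 1600.16
nΣxy − ΣxΣy = 12801.28 − 13303.04 = -501.76
nΣx² − (Σx)² = 196128.96 − 191493.76 = 4635.2; nΣy² − (Σy)² = 1023.2 − 924.16 = 99.04
r = -501.76 / √(4635.2 × 99.04) = -501.76 / 677.5472 ≈ -0.7406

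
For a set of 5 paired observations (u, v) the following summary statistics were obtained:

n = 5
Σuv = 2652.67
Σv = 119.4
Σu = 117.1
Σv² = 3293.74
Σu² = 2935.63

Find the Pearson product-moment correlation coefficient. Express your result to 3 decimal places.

-0.491

r = (nΣuv − ΣuΣv) / √[(nΣu² − (Σu)²)(nΣv² − (Σv)²)]
Numerator: 5×2652.67 − 117.1×119.4 = -718.39
Denominator: √[(14678.15 − 13712.41)(16468.7 − 14256.36)] = √[965.74 × 2212.34] = 1461.6926
r = -718.39 / 1461.6926 ≈ -0.491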